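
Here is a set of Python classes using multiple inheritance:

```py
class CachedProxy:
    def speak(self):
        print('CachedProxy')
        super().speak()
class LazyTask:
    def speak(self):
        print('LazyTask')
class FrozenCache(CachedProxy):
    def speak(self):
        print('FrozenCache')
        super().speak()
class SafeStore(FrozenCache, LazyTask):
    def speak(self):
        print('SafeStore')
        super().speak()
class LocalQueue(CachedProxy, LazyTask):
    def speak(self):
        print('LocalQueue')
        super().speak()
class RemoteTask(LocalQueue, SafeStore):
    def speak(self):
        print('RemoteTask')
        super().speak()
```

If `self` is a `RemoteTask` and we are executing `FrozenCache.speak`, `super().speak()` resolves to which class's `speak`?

CachedProxy

L[RemoteTask] = RemoteTask + merge(L[LocalQueue], L[SafeStore], [LocalQueue SafeStore])
  take LocalQueue:  [LocalQueue CachedProxy LazyTask object] + [SafeStore FrozenCache CachedProxy LazyTask object] + [LocalQueue SafeStore]
  take SafeStore:  [CachedProxy LazyTask object] + [SafeStore FrozenCache CachedProxy LazyTask object] + [SafeStore]
  take FrozenCache:  [CachedProxy LazyTask object] + [FrozenCache CachedProxy LazyTask object]
  take CachedProxy:  [CachedProxy LazyTask object] + [CachedProxy LazyTask object]
  take LazyTask:  [LazyTask object] + [LazyTask object]
  take object:  [object] + [object]
MRO: RemoteTask LocalQueue SafeStore FrozenCache CachedProxy LazyTask object
super() in FrozenCache.speak on a RemoteTask instance goes to the class after FrozenCache in RemoteTask's MRO: CachedProxy.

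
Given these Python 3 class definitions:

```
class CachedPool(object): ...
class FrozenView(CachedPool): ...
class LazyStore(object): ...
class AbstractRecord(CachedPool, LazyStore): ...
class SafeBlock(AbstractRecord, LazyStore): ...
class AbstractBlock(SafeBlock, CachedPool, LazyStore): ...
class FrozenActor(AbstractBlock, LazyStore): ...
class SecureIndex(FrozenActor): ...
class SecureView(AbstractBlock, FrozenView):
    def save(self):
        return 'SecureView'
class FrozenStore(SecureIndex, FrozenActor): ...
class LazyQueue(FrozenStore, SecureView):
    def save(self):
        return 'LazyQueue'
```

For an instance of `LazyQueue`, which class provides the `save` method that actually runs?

L[LazyQueue] = LazyQueue + merge(L[FrozenStore], L[SecureView], [FrozenStore SecureView])
  take FrozenStore:  [FrozenStore SecureIndex FrozenActor AbstractBlock SafeBlock AbstractRecord CachedPool LazyStore object] + [SecureView AbstractBlock SafeBlock AbstractRecord FrozenView CachedPool LazyStore object] + [FrozenStore SecureView]
  take SecureIndex:  [SecureIndex FrozenActor AbstractBlock SafeBlock AbstractRecord CachedPool LazyStore object] + [SecureView AbstractBlock SafeBlock AbstractRecord FrozenView CachedPool LazyStore object] + [SecureView]
  take FrozenActor:  [FrozenActor AbstractBlock SafeBlock AbstractRecord CachedPool LazyStore object] + [SecureView AbstractBlock SafeBlock AbstractRecord FrozenView CachedPool LazyStore object] + [SecureView]
  take SecureView:  [AbstractBlock SafeBlock AbstractRecord CachedPool LazyStore object] + [SecureView AbstractBlock SafeBlock AbstractRecord FrozenView CachedPool LazyStore object] + [SecureView]
  take AbstractBlock:  [AbstractBlock SafeBlock AbstractRecord CachedPool LazyStore object] + [AbstractBlock SafeBlock AbstractRecord FrozenView CachedPool LazyStore object]
  take SafeBlock:  [SafeBlock AbstractRecord CachedPool LazyStore object] + [SafeBlock AbstractRecord FrozenView CachedPool LazyStore object]
  take AbstractRecord:  [AbstractRecord CachedPool LazyStore object] + [AbstractRecord FrozenView CachedPool LazyStore object]
  take FrozenView:  [CachedPool LazyStore object] + [FrozenView CachedPool LazyStore object]
  take CachedPool:  [CachedPool LazyStore object] + [CachedPool LazyStore object]
  take LazyStore:  [LazyStore object] + [LazyStore object]
  take object:  [object] + [object]
MRO: LazyQueue FrozenStore SecureIndex FrozenActor SecureView AbstractBlock SafeBlock AbstractRecord FrozenView CachedPool LazyStore object
save is defined in: LazyQueue, SecureView. First along the MRO is LazyQueue.

LazyQueue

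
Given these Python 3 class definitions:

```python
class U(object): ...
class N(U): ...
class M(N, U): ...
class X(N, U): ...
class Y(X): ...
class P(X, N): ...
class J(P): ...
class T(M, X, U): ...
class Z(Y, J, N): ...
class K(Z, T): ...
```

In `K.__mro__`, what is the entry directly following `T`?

M

L[K] = K + merge(L[Z], L[T], [Z T])
  take Z:  [Z Y J P X N U object] + [T M X N U object] + [Z T]
  take Y:  [Y J P X N U object] + [T M X N U object] + [T]
  take J:  [J P X N U object] + [T M X N U object] + [T]
  take P:  [P X N U object] + [T M X N U object] + [T]
  take T:  [X N U object] + [T M X N U object] + [T]
  take M:  [X N U object] + [M X N U object]
  take X:  [X N U object] + [X N U object]
  take N:  [N U object] + [N U object]
  take U:  [U object] + [U object]
  take object:  [object] + [object]
MRO: K Z Y J P T M X N U object
T is at position 5; next is M.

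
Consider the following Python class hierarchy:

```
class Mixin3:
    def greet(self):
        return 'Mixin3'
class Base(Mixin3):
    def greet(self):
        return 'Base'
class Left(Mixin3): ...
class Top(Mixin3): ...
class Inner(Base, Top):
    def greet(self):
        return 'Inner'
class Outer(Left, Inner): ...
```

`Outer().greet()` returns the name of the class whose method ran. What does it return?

Inner

L[Outer] = Outer + merge(L[Left], L[Inner], [Left Inner])
  take Left:  [Left Mixin3 object] + [Inner Base Top Mixin3 object] + [Left Inner]
  take Inner:  [Mixin3 object] + [Inner Base Top Mixin3 object] + [Inner]
  take Base:  [Mixin3 object] + [Base Top Mixin3 object]
  take Top:  [Mixin3 object] + [Top Mixin3 object]
  take Mixin3:  [Mixin3 object] + [Mixin3 object]
  take object:  [object] + [object]
MRO: Outer Left Inner Base Top Mixin3 object
greet is defined in: Base, Inner, Mixin3. First along the MRO is Inner.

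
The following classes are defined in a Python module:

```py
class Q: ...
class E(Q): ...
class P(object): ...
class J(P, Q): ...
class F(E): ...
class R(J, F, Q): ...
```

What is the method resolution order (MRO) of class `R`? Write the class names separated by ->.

R -> J -> P -> F -> E -> Q -> object

L[R] = R + merge(L[J], L[F], L[Q], [J F Q])
  take J:  [J P Q object] + [F E Q object] + [Q object] + [J F Q]
  take P:  [P Q object] + [F E Q object] + [Q object] + [F Q]
  take F:  [Q object] + [F E Q object] + [Q object] + [F Q]
  take E:  [Q object] + [E Q object] + [Q object] + [Q]
  take Q:  [Q object] + [Q object] + [Q object] + [Q]
  take object:  [object] + [object] + [object]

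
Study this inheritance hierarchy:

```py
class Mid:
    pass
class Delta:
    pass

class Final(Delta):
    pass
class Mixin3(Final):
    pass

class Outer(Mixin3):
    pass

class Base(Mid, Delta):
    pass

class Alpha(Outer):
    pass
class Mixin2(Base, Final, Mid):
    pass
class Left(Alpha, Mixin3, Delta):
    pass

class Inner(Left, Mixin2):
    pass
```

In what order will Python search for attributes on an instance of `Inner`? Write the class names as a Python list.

L[Inner] = Inner + merge(L[Left], L[Mixin2], [Left Mixin2])
  take Left:  [Left Alpha Outer Mixin3 Final Delta object] + [Mixin2 Base Final Mid Delta object] + [Left Mixin2]
  take Alpha:  [Alpha Outer Mixin3 Final Delta object] + [Mixin2 Base Final Mid Delta object] + [Mixin2]
  take Outer:  [Outer Mixin3 Final Delta object] + [Mixin2 Base Final Mid Delta object] + [Mixin2]
  take Mixin3:  [Mixin3 Final Delta object] + [Mixin2 Base Final Mid Delta object] + [Mixin2]
  take Mixin2:  [Final Delta object] + [Mixin2 Base Final Mid Delta object] + [Mixin2]
  take Base:  [Final Delta object] + [Base Final Mid Delta object]
  take Final:  [Final Delta object] + [Final Mid Delta object]
  take Mid:  [Delta object] + [Mid Delta object]
  take Delta:  [Delta object] + [Delta object]
  take object:  [object] + [object]

[Inner, Left, Alpha, Outer, Mixin3, Mixin2, Base, Final, Mid, Delta, object]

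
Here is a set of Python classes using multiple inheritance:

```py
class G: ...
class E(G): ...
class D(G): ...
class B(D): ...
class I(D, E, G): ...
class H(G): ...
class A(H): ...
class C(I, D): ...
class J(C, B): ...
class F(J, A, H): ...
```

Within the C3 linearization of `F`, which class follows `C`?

I

L[F] = F + merge(L[J], L[A], L[H], [J A H])
  take J:  [J C I B D E G object] + [A H G object] + [H G object] + [J A H]
  take C:  [C I B D E G object] + [A H G object] + [H G object] + [A H]
  take I:  [I B D E G object] + [A H G object] + [H G object] + [A H]
  take B:  [B D E G object] + [A H G object] + [H G object] + [A H]
  take D:  [D E G object] + [A H G object] + [H G object] + [A H]
  take E:  [E G object] + [A H G object] + [H G object] + [A H]
  take A:  [G object] + [A H G object] + [H G object] + [A H]
  take H:  [G object] + [H G object] + [H G object] + [H]
  take G:  [G object] + [G object] + [G object]
  take object:  [object] + [object] + [object]
MRO: F J C I B D E A H G object
C is at position 2; next is I.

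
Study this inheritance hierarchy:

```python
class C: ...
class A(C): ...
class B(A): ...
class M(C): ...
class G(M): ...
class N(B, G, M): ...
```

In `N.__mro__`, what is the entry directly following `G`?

M

L[N] = N + merge(L[B], L[G], L[M], [B G M])
  take B:  [B A C object] + [G M C object] + [M C object] + [B G M]
  take A:  [A C object] + [G M C object] + [M C object] + [G M]
  take G:  [C object] + [G M C object] + [M C object] + [G M]
  take M:  [C object] + [M C object] + [M C object] + [M]
  take C:  [C object] + [C object] + [C object]
  take object:  [object] + [object] + [object]
MRO: N B A G M C object
G is at position 3; next is M.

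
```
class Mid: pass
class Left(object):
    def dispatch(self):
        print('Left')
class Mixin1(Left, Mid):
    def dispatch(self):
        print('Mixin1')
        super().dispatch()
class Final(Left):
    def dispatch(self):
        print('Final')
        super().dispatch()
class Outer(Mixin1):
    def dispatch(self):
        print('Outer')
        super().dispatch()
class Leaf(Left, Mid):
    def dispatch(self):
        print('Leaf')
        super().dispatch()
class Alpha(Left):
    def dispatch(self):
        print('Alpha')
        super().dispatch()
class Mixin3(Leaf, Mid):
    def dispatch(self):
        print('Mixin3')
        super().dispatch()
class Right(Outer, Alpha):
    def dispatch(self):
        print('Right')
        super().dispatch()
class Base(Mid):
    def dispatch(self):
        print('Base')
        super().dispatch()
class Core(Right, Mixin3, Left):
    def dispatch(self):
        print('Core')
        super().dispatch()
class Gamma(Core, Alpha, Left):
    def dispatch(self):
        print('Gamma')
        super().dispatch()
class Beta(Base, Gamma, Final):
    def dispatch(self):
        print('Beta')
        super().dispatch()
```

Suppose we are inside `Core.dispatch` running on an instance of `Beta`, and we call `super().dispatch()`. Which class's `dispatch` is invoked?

L[Beta] = Beta + merge(L[Base], L[Gamma], L[Final], [Base Gamma Final])
  take Base:  [Base Mid object] + [Gamma Core Right Outer Mixin1 Alpha Mixin3 Leaf Left Mid object] + [Final Left object] + [Base Gamma Final]
  take Gamma:  [Mid object] + [Gamma Core Right Outer Mixin1 Alpha Mixin3 Leaf Left Mid object] + [Final Left object] + [Gamma Final]
  take Core:  [Mid object] + [Core Right Outer Mixin1 Alpha Mixin3 Leaf Left Mid object] + [Final Left object] + [Final]
  take Right:  [Mid object] + [Right Outer Mixin1 Alpha Mixin3 Leaf Left Mid object] + [Final Left object] + [Final]
  take Outer:  [Mid object] + [Outer Mixin1 Alpha Mixin3 Leaf Left Mid object] + [Final Left object] + [Final]
  take Mixin1:  [Mid object] + [Mixin1 Alpha Mixin3 Leaf Left Mid object] + [Final Left object] + [Final]
  take Alpha:  [Mid object] + [Alpha Mixin3 Leaf Left Mid object] + [Final Left object] + [Final]
  take Mixin3:  [Mid object] + [Mixin3 Leaf Left Mid object] + [Final Left object] + [Final]
  take Leaf:  [Mid object] + [Leaf Left Mid object] + [Final Left object] + [Final]
  take Final:  [Mid object] + [Left Mid object] + [Final Left object] + [Final]
  take Left:  [Mid object] + [Left Mid object] + [Left object]
  take Mid:  [Mid object] + [Mid object] + [object]
  take object:  [object] + [object] + [object]
MRO: Beta Base Gamma Core Right Outer Mixin1 Alpha Mixin3 Leaf Final Left Mid object
super() in Core.dispatch on a Beta instance goes to the class after Core in Beta's MRO: Right.

Right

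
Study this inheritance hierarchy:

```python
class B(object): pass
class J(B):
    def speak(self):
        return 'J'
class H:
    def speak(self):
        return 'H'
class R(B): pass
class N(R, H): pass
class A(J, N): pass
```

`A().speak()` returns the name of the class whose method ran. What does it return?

L[A] = A + merge(L[J], L[N], [J N])
  take J:  [J B object] + [N R B H object] + [J N]
  take N:  [B object] + [N R B H object] + [N]
  take R:  [B object] + [R B H object]
  take B:  [B object] + [B H object]
  take H:  [object] + [H object]
  take object:  [object] + [object]
MRO: A J N R B H object
speak is defined in: H, J. First along the MRO is J.

J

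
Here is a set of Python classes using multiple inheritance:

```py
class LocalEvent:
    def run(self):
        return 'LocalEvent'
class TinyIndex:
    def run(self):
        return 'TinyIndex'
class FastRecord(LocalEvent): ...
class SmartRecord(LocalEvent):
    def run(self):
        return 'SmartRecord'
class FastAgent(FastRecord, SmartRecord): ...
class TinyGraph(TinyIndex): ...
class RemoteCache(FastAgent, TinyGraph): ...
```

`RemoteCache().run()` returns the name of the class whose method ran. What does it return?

L[RemoteCache] = RemoteCache + merge(L[FastAgent], L[TinyGraph], [FastAgent TinyGraph])
  take FastAgent:  [FastAgent FastRecord SmartRecord LocalEvent object] + [TinyGraph TinyIndex object] + [FastAgent TinyGraph]
  take FastRecord:  [FastRecord SmartRecord LocalEvent object] + [TinyGraph TinyIndex object] + [TinyGraph]
  take SmartRecord:  [SmartRecord LocalEvent object] + [TinyGraph TinyIndex object] + [TinyGraph]
  take LocalEvent:  [LocalEvent object] + [TinyGraph TinyIndex object] + [TinyGraph]
  take TinyGraph:  [object] + [TinyGraph TinyIndex object] + [TinyGraph]
  take TinyIndex:  [object] + [TinyIndex object]
  take object:  [object] + [object]
MRO: RemoteCache FastAgent FastRecord SmartRecord LocalEvent TinyGraph TinyIndex object
run is defined in: LocalEvent, SmartRecord, TinyIndex. First along the MRO is SmartRecord.

SmartRecord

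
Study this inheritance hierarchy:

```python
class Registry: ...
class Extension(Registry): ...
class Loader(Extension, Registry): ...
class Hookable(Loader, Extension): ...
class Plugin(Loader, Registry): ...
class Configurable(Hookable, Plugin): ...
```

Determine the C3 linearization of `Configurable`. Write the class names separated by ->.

L[Configurable] = Configurable + merge(L[Hookable], L[Plugin], [Hookable Plugin])
  take Hookable:  [Hookable Loader Extension Registry object] + [Plugin Loader Extension Registry object] + [Hookable Plugin]
  take Plugin:  [Loader Extension Registry object] + [Plugin Loader Extension Registry object] + [Plugin]
  take Loader:  [Loader Extension Registry object] + [Loader Extension Registry object]
  take Extension:  [Extension Registry object] + [Extension Registry object]
  take Registry:  [Registry object] + [Registry object]
  take object:  [object] + [object]

Configurable -> Hookable -> Plugin -> Loader -> Extension -> Registry -> object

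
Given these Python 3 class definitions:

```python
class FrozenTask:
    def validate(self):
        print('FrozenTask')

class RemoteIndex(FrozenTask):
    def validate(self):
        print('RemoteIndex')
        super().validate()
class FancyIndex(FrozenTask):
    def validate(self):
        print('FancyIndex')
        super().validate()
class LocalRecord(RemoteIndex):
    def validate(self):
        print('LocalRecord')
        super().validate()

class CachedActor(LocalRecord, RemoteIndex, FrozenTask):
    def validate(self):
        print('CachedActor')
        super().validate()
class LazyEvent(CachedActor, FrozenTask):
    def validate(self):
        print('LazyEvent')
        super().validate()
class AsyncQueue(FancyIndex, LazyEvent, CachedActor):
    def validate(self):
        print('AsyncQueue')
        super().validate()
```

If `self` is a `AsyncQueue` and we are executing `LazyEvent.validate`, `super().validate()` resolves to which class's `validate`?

L[AsyncQueue] = AsyncQueue + merge(L[FancyIndex], L[LazyEvent], L[CachedActor], [FancyIndex LazyEvent CachedActor])
  take FancyIndex:  [FancyIndex FrozenTask object] + [LazyEvent CachedActor LocalRecord RemoteIndex FrozenTask object] + [CachedActor LocalRecord RemoteIndex FrozenTask object] + [FancyIndex LazyEvent CachedActor]
  take LazyEvent:  [FrozenTask object] + [LazyEvent CachedActor LocalRecord RemoteIndex FrozenTask object] + [CachedActor LocalRecord RemoteIndex FrozenTask object] + [LazyEvent CachedActor]
  take CachedActor:  [FrozenTask object] + [CachedActor LocalRecord RemoteIndex FrozenTask object] + [CachedActor LocalRecord RemoteIndex FrozenTask object] + [CachedActor]
  take LocalRecord:  [FrozenTask object] + [LocalRecord RemoteIndex FrozenTask object] + [LocalRecord RemoteIndex FrozenTask object]
  take RemoteIndex:  [FrozenTask object] + [RemoteIndex FrozenTask object] + [RemoteIndex FrozenTask object]
  take FrozenTask:  [FrozenTask object] + [FrozenTask object] + [FrozenTask object]
  take object:  [object] + [object] + [object]
MRO: AsyncQueue FancyIndex LazyEvent CachedActor LocalRecord RemoteIndex FrozenTask object
super() in LazyEvent.validate on a AsyncQueue instance goes to the class after LazyEvent in AsyncQueue's MRO: CachedActor.

CachedActor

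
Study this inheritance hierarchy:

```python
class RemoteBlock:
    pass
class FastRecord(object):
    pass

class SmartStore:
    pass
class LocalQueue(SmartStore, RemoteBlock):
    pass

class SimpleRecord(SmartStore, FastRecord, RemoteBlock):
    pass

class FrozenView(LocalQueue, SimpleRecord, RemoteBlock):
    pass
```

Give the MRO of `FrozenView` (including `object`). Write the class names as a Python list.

L[FrozenView] = FrozenView + merge(L[LocalQueue], L[SimpleRecord], L[RemoteBlock], [LocalQueue SimpleRecord RemoteBlock])
  take LocalQueue:  [LocalQueue SmartStore RemoteBlock object] + [SimpleRecord SmartStore FastRecord RemoteBlock object] + [RemoteBlock object] + [LocalQueue SimpleRecord RemoteBlock]
  take SimpleRecord:  [SmartStore RemoteBlock object] + [SimpleRecord SmartStore FastRecord RemoteBlock object] + [RemoteBlock object] + [SimpleRecord RemoteBlock]
  take SmartStore:  [SmartStore RemoteBlock object] + [SmartStore FastRecord RemoteBlock object] + [RemoteBlock object] + [RemoteBlock]
  take FastRecord:  [RemoteBlock object] + [FastRecord RemoteBlock object] + [RemoteBlock object] + [RemoteBlock]
  take RemoteBlock:  [RemoteBlock object] + [RemoteBlock object] + [RemoteBlock object] + [RemoteBlock]
  take object:  [object] + [object] + [object]

[FrozenView, LocalQueue, SimpleRecord, SmartStore, FastRecord, RemoteBlock, object]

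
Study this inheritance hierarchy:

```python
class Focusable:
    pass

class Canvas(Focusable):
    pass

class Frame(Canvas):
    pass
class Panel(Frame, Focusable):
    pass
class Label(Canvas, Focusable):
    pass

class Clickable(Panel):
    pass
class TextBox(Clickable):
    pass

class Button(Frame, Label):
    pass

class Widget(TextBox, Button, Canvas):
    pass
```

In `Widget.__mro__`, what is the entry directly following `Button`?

Frame

L[Widget] = Widget + merge(L[TextBox], L[Button], L[Canvas], [TextBox Button Canvas])
  take TextBox:  [TextBox Clickable Panel Frame Canvas Focusable object] + [Button Frame Label Canvas Focusable object] + [Canvas Focusable object] + [TextBox Button Canvas]
  take Clickable:  [Clickable Panel Frame Canvas Focusable object] + [Button Frame Label Canvas Focusable object] + [Canvas Focusable object] + [Button Canvas]
  take Panel:  [Panel Frame Canvas Focusable object] + [Button Frame Label Canvas Focusable object] + [Canvas Focusable object] + [Button Canvas]
  take Button:  [Frame Canvas Focusable object] + [Button Frame Label Canvas Focusable object] + [Canvas Focusable object] + [Button Canvas]
  take Frame:  [Frame Canvas Focusable object] + [Frame Label Canvas Focusable object] + [Canvas Focusable object] + [Canvas]
  take Label:  [Canvas Focusable object] + [Label Canvas Focusable object] + [Canvas Focusable object] + [Canvas]
  take Canvas:  [Canvas Focusable object] + [Canvas Focusable object] + [Canvas Focusable object] + [Canvas]
  take Focusable:  [Focusable object] + [Focusable object] + [Focusable object]
  take object:  [object] + [object] + [object]
MRO: Widget TextBox Clickable Panel Button Frame Label Canvas Focusable object
Button is at position 4; next is Frame.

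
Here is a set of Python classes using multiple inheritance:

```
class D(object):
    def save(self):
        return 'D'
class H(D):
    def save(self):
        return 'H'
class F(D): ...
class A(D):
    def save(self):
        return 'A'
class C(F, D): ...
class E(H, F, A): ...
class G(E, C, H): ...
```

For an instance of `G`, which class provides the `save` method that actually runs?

L[G] = G + merge(L[E], L[C], L[H], [E C H])
  take E:  [E H F A D object] + [C F D object] + [H D object] + [E C H]
  take C:  [H F A D object] + [C F D object] + [H D object] + [C H]
  take H:  [H F A D object] + [F D object] + [H D object] + [H]
  take F:  [F A D object] + [F D object] + [D object]
  take A:  [A D object] + [D object] + [D object]
  take D:  [D object] + [D object] + [D object]
  take object:  [object] + [object] + [object]
MRO: G E C H F A D object
save is defined in: A, D, H. First along the MRO is H.

H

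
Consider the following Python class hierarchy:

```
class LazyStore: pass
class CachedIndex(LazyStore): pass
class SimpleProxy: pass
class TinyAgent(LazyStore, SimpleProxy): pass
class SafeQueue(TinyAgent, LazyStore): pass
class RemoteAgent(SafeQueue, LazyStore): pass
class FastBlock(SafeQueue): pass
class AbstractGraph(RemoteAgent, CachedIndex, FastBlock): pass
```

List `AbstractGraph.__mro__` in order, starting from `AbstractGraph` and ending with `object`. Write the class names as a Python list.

[AbstractGraph, RemoteAgent, CachedIndex, FastBlock, SafeQueue, TinyAgent, LazyStore, SimpleProxy, object]

L[AbstractGraph] = AbstractGraph + merge(L[RemoteAgent], L[CachedIndex], L[FastBlock], [RemoteAgent CachedIndex FastBlock])
  take RemoteAgent:  [RemoteAgent SafeQueue TinyAgent LazyStore SimpleProxy object] + [CachedIndex LazyStore object] + [FastBlock SafeQueue TinyAgent LazyStore SimpleProxy object] + [RemoteAgent CachedIndex FastBlock]
  take CachedIndex:  [SafeQueue TinyAgent LazyStore SimpleProxy object] + [CachedIndex LazyStore object] + [FastBlock SafeQueue TinyAgent LazyStore SimpleProxy object] + [CachedIndex FastBlock]
  take FastBlock:  [SafeQueue TinyAgent LazyStore SimpleProxy object] + [LazyStore object] + [FastBlock SafeQueue TinyAgent LazyStore SimpleProxy object] + [FastBlock]
  take SafeQueue:  [SafeQueue TinyAgent LazyStore SimpleProxy object] + [LazyStore object] + [SafeQueue TinyAgent LazyStore SimpleProxy object]
  take TinyAgent:  [TinyAgent LazyStore SimpleProxy object] + [LazyStore object] + [TinyAgent LazyStore SimpleProxy object]
  take LazyStore:  [LazyStore SimpleProxy object] + [LazyStore object] + [LazyStore SimpleProxy object]
  take SimpleProxy:  [SimpleProxy object] + [object] + [SimpleProxy object]
  take object:  [object] + [object] + [object]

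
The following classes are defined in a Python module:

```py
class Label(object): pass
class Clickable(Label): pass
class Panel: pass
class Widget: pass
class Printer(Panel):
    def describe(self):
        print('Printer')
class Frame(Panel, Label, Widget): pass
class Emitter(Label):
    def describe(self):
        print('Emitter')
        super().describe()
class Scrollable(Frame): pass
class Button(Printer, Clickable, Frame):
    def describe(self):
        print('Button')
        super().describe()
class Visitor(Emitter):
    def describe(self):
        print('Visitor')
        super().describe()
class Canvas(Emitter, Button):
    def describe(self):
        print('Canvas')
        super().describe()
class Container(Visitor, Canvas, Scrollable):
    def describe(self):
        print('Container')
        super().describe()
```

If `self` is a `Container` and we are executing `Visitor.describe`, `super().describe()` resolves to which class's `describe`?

L[Container] = Container + merge(L[Visitor], L[Canvas], L[Scrollable], [Visitor Canvas Scrollable])
  take Visitor:  [Visitor Emitter Label object] + [Canvas Emitter Button Printer Clickable Frame Panel Label Widget object] + [Scrollable Frame Panel Label Widget object] + [Visitor Canvas Scrollable]
  take Canvas:  [Emitter Label object] + [Canvas Emitter Button Printer Clickable Frame Panel Label Widget object] + [Scrollable Frame Panel Label Widget object] + [Canvas Scrollable]
  take Emitter:  [Emitter Label object] + [Emitter Button Printer Clickable Frame Panel Label Widget object] + [Scrollable Frame Panel Label Widget object] + [Scrollable]
  take Button:  [Label object] + [Button Printer Clickable Frame Panel Label Widget object] + [Scrollable Frame Panel Label Widget object] + [Scrollable]
  take Printer:  [Label object] + [Printer Clickable Frame Panel Label Widget object] + [Scrollable Frame Panel Label Widget object] + [Scrollable]
  take Clickable:  [Label object] + [Clickable Frame Panel Label Widget object] + [Scrollable Frame Panel Label Widget object] + [Scrollable]
  take Scrollable:  [Label object] + [Frame Panel Label Widget object] + [Scrollable Frame Panel Label Widget object] + [Scrollable]
  take Frame:  [Label object] + [Frame Panel Label Widget object] + [Frame Panel Label Widget object]
  take Panel:  [Label object] + [Panel Label Widget object] + [Panel Label Widget object]
  take Label:  [Label object] + [Label Widget object] + [Label Widget object]
  take Widget:  [object] + [Widget object] + [Widget object]
  take object:  [object] + [object] + [object]
MRO: Container Visitor Canvas Emitter Button Printer Clickable Scrollable Frame Panel Label Widget object
super() in Visitor.describe on a Container instance goes to the class after Visitor in Container's MRO: Canvas.

Canvas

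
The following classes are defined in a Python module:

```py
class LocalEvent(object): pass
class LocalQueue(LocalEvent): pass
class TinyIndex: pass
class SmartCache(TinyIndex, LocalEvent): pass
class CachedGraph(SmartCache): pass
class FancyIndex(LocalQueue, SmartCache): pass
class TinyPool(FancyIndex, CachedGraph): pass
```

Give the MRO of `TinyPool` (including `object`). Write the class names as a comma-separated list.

TinyPool, FancyIndex, LocalQueue, CachedGraph, SmartCache, TinyIndex, LocalEvent, object

L[TinyPool] = TinyPool + merge(L[FancyIndex], L[CachedGraph], [FancyIndex CachedGraph])
  take FancyIndex:  [FancyIndex LocalQueue SmartCache TinyIndex LocalEvent object] + [CachedGraph SmartCache TinyIndex LocalEvent object] + [FancyIndex CachedGraph]
  take LocalQueue:  [LocalQueue SmartCache TinyIndex LocalEvent object] + [CachedGraph SmartCache TinyIndex LocalEvent object] + [CachedGraph]
  take CachedGraph:  [SmartCache TinyIndex LocalEvent object] + [CachedGraph SmartCache TinyIndex LocalEvent object] + [CachedGraph]
  take SmartCache:  [SmartCache TinyIndex LocalEvent object] + [SmartCache TinyIndex LocalEvent object]
  take TinyIndex:  [TinyIndex LocalEvent object] + [TinyIndex LocalEvent object]
  take LocalEvent:  [LocalEvent object] + [LocalEvent object]
  take object:  [object] + [object]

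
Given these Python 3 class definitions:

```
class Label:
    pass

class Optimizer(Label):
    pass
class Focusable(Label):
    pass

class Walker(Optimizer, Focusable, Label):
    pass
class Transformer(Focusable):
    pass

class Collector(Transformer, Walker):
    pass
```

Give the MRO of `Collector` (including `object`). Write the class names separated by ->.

Collector -> Transformer -> Walker -> Optimizer -> Focusable -> Label -> object

L[Collector] = Collector + merge(L[Transformer], L[Walker], [Transformer Walker])
  take Transformer:  [Transformer Focusable Label object] + [Walker Optimizer Focusable Label object] + [Transformer Walker]
  take Walker:  [Focusable Label object] + [Walker Optimizer Focusable Label object] + [Walker]
  take Optimizer:  [Focusable Label object] + [Optimizer Focusable Label object]
  take Focusable:  [Focusable Label object] + [Focusable Label object]
  take Label:  [Label object] + [Label object]
  take object:  [object] + [object]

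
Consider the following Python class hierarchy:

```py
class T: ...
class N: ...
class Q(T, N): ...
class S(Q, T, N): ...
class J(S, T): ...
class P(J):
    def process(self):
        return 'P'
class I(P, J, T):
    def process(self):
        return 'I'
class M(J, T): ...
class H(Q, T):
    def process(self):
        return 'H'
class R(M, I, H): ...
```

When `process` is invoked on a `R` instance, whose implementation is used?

I

L[R] = R + merge(L[M], L[I], L[H], [M I H])
  take M:  [M J S Q T N object] + [I P J S Q T N object] + [H Q T N object] + [M I H]
  take I:  [J S Q T N object] + [I P J S Q T N object] + [H Q T N object] + [I H]
  take P:  [J S Q T N object] + [P J S Q T N object] + [H Q T N object] + [H]
  take J:  [J S Q T N object] + [J S Q T N object] + [H Q T N object] + [H]
  take S:  [S Q T N object] + [S Q T N object] + [H Q T N object] + [H]
  take H:  [Q T N object] + [Q T N object] + [H Q T N object] + [H]
  take Q:  [Q T N object] + [Q T N object] + [Q T N object]
  take T:  [T N object] + [T N object] + [T N object]
  take N:  [N object] + [N object] + [N object]
  take object:  [object] + [object] + [object]
MRO: R M I P J S H Q T N object
process is defined in: H, I, P. First along the MRO is I.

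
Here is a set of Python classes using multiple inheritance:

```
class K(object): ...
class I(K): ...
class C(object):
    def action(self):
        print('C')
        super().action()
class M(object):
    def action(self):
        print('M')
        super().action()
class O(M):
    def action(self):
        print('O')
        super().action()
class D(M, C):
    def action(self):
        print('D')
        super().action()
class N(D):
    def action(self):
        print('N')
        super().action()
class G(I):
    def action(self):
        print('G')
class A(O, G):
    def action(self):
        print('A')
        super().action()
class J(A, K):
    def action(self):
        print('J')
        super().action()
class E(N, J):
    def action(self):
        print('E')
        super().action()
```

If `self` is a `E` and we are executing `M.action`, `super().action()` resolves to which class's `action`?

L[E] = E + merge(L[N], L[J], [N J])
  take N:  [N D M C object] + [J A O M G I K object] + [N J]
  take D:  [D M C object] + [J A O M G I K object] + [J]
  take J:  [M C object] + [J A O M G I K object] + [J]
  take A:  [M C object] + [A O M G I K object]
  take O:  [M C object] + [O M G I K object]
  take M:  [M C object] + [M G I K object]
  take C:  [C object] + [G I K object]
  take G:  [object] + [G I K object]
  take I:  [object] + [I K object]
  take K:  [object] + [K object]
  take object:  [object] + [object]
MRO: E N D J A O M C G I K object
super() in M.action on a E instance goes to the class after M in E's MRO: C.

C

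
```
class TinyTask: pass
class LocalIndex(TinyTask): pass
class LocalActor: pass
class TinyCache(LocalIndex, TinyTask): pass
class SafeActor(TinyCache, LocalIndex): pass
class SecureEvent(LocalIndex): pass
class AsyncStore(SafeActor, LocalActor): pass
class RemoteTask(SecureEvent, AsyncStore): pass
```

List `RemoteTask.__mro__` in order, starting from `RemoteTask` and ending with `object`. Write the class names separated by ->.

RemoteTask -> SecureEvent -> AsyncStore -> SafeActor -> TinyCache -> LocalIndex -> TinyTask -> LocalActor -> object

L[RemoteTask] = RemoteTask + merge(L[SecureEvent], L[AsyncStore], [SecureEvent AsyncStore])
  take SecureEvent:  [SecureEvent LocalIndex TinyTask object] + [AsyncStore SafeActor TinyCache LocalIndex TinyTask LocalActor object] + [SecureEvent AsyncStore]
  take AsyncStore:  [LocalIndex TinyTask object] + [AsyncStore SafeActor TinyCache LocalIndex TinyTask LocalActor object] + [AsyncStore]
  take SafeActor:  [LocalIndex TinyTask object] + [SafeActor TinyCache LocalIndex TinyTask LocalActor object]
  take TinyCache:  [LocalIndex TinyTask object] + [TinyCache LocalIndex TinyTask LocalActor object]
  take LocalIndex:  [LocalIndex TinyTask object] + [LocalIndex TinyTask LocalActor object]
  take TinyTask:  [TinyTask object] + [TinyTask LocalActor object]
  take LocalActor:  [object] + [LocalActor object]
  take object:  [object] + [object]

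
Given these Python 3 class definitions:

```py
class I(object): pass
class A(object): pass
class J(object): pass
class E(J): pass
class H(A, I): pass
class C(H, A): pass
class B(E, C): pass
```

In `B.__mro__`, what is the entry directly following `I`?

object

L[B] = B + merge(L[E], L[C], [E C])
  take E:  [E J object] + [C H A I object] + [E C]
  take J:  [J object] + [C H A I object] + [C]
  take C:  [object] + [C H A I object] + [C]
  take H:  [object] + [H A I object]
  take A:  [object] + [A I object]
  take I:  [object] + [I object]
  take object:  [object] + [object]
MRO: B E J C H A I object
I is at position 6; next is object.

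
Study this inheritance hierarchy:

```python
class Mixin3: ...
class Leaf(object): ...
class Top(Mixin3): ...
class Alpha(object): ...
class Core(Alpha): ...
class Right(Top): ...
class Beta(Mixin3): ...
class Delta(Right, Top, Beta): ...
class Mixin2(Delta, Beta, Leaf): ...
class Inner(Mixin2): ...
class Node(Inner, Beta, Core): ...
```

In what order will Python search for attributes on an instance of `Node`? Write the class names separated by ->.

Node -> Inner -> Mixin2 -> Delta -> Right -> Top -> Beta -> Mixin3 -> Leaf -> Core -> Alpha -> object

L[Node] = Node + merge(L[Inner], L[Beta], L[Core], [Inner Beta Core])
  take Inner:  [Inner Mixin2 Delta Right Top Beta Mixin3 Leaf object] + [Beta Mixin3 object] + [Core Alpha object] + [Inner Beta Core]
  take Mixin2:  [Mixin2 Delta Right Top Beta Mixin3 Leaf object] + [Beta Mixin3 object] + [Core Alpha object] + [Beta Core]
  take Delta:  [Delta Right Top Beta Mixin3 Leaf object] + [Beta Mixin3 object] + [Core Alpha object] + [Beta Core]
  take Right:  [Right Top Beta Mixin3 Leaf object] + [Beta Mixin3 object] + [Core Alpha object] + [Beta Core]
  take Top:  [Top Beta Mixin3 Leaf object] + [Beta Mixin3 object] + [Core Alpha object] + [Beta Core]
  take Beta:  [Beta Mixin3 Leaf object] + [Beta Mixin3 object] + [Core Alpha object] + [Beta Core]
  take Mixin3:  [Mixin3 Leaf object] + [Mixin3 object] + [Core Alpha object] + [Core]
  take Leaf:  [Leaf object] + [object] + [Core Alpha object] + [Core]
  take Core:  [object] + [object] + [Core Alpha object] + [Core]
  take Alpha:  [object] + [object] + [Alpha object]
  take object:  [object] + [object] + [object]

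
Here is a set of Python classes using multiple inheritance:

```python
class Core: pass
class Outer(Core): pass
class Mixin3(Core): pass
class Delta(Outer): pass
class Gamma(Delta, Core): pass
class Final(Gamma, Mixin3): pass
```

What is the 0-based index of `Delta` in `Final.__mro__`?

2

L[Final] = Final + merge(L[Gamma], L[Mixin3], [Gamma Mixin3])
  take Gamma:  [Gamma Delta Outer Core object] + [Mixin3 Core object] + [Gamma Mixin3]
  take Delta:  [Delta Outer Core object] + [Mixin3 Core object] + [Mixin3]
  take Outer:  [Outer Core object] + [Mixin3 Core object] + [Mixin3]
  take Mixin3:  [Core object] + [Mixin3 Core object] + [Mixin3]
  take Core:  [Core object] + [Core object]
  take object:  [object] + [object]
MRO: Final Gamma Delta Outer Mixin3 Core object
Delta sits at index 2.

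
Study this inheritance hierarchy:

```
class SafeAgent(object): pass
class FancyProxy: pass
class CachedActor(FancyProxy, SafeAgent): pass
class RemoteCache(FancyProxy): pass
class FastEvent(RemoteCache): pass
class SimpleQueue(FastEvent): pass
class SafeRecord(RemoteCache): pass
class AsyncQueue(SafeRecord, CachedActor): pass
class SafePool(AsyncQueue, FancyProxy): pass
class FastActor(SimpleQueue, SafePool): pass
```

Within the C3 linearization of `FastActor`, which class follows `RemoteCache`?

L[FastActor] = FastActor + merge(L[SimpleQueue], L[SafePool], [SimpleQueue SafePool])
  take SimpleQueue:  [SimpleQueue FastEvent RemoteCache FancyProxy object] + [SafePool AsyncQueue SafeRecord RemoteCache CachedActor FancyProxy SafeAgent object] + [SimpleQueue SafePool]
  take FastEvent:  [FastEvent RemoteCache FancyProxy object] + [SafePool AsyncQueue SafeRecord RemoteCache CachedActor FancyProxy SafeAgent object] + [SafePool]
  take SafePool:  [RemoteCache FancyProxy object] + [SafePool AsyncQueue SafeRecord RemoteCache CachedActor FancyProxy SafeAgent object] + [SafePool]
  take AsyncQueue:  [RemoteCache FancyProxy object] + [AsyncQueue SafeRecord RemoteCache CachedActor FancyProxy SafeAgent object]
  take SafeRecord:  [RemoteCache FancyProxy object] + [SafeRecord RemoteCache CachedActor FancyProxy SafeAgent object]
  take RemoteCache:  [RemoteCache FancyProxy object] + [RemoteCache CachedActor FancyProxy SafeAgent object]
  take CachedActor:  [FancyProxy object] + [CachedActor FancyProxy SafeAgent object]
  take FancyProxy:  [FancyProxy object] + [FancyProxy SafeAgent object]
  take SafeAgent:  [object] + [SafeAgent object]
  take object:  [object] + [object]
MRO: FastActor SimpleQueue FastEvent SafePool AsyncQueue SafeRecord RemoteCache CachedActor FancyProxy SafeAgent object
RemoteCache is at position 6; next is CachedActor.

CachedActor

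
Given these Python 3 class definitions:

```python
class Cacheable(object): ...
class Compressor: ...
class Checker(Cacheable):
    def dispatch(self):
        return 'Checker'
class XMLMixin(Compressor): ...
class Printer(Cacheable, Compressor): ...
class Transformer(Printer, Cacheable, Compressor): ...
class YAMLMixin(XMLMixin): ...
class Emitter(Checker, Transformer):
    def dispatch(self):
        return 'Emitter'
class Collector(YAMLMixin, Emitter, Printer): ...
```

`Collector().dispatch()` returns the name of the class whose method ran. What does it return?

L[Collector] = Collector + merge(L[YAMLMixin], L[Emitter], L[Printer], [YAMLMixin Emitter Printer])
  take YAMLMixin:  [YAMLMixin XMLMixin Compressor object] + [Emitter Checker Transformer Printer Cacheable Compressor object] + [Printer Cacheable Compressor object] + [YAMLMixin Emitter Printer]
  take XMLMixin:  [XMLMixin Compressor object] + [Emitter Checker Transformer Printer Cacheable Compressor object] + [Printer Cacheable Compressor object] + [Emitter Printer]
  take Emitter:  [Compressor object] + [Emitter Checker Transformer Printer Cacheable Compressor object] + [Printer Cacheable Compressor object] + [Emitter Printer]
  take Checker:  [Compressor object] + [Checker Transformer Printer Cacheable Compressor object] + [Printer Cacheable Compressor object] + [Printer]
  take Transformer:  [Compressor object] + [Transformer Printer Cacheable Compressor object] + [Printer Cacheable Compressor object] + [Printer]
  take Printer:  [Compressor object] + [Printer Cacheable Compressor object] + [Printer Cacheable Compressor object] + [Printer]
  take Cacheable:  [Compressor object] + [Cacheable Compressor object] + [Cacheable Compressor object]
  take Compressor:  [Compressor object] + [Compressor object] + [Compressor object]
  take object:  [object] + [object] + [object]
MRO: Collector YAMLMixin XMLMixin Emitter Checker Transformer Printer Cacheable Compressor object
dispatch is defined in: Checker, Emitter. First along the MRO is Emitter.

Emitter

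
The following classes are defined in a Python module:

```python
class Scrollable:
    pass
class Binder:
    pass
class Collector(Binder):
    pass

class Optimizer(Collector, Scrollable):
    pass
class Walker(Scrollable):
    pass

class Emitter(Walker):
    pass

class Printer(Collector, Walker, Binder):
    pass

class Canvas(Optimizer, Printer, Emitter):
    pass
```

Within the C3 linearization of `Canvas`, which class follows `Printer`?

Collector

L[Canvas] = Canvas + merge(L[Optimizer], L[Printer], L[Emitter], [Optimizer Printer Emitter])
  take Optimizer:  [Optimizer Collector Binder Scrollable object] + [Printer Collector Walker Binder Scrollable object] + [Emitter Walker Scrollable object] + [Optimizer Printer Emitter]
  take Printer:  [Collector Binder Scrollable object] + [Printer Collector Walker Binder Scrollable object] + [Emitter Walker Scrollable object] + [Printer Emitter]
  take Collector:  [Collector Binder Scrollable object] + [Collector Walker Binder Scrollable object] + [Emitter Walker Scrollable object] + [Emitter]
  take Emitter:  [Binder Scrollable object] + [Walker Binder Scrollable object] + [Emitter Walker Scrollable object] + [Emitter]
  take Walker:  [Binder Scrollable object] + [Walker Binder Scrollable object] + [Walker Scrollable object]
  take Binder:  [Binder Scrollable object] + [Binder Scrollable object] + [Scrollable object]
  take Scrollable:  [Scrollable object] + [Scrollable object] + [Scrollable object]
  take object:  [object] + [object] + [object]
MRO: Canvas Optimizer Printer Collector Emitter Walker Binder Scrollable object
Printer is at position 2; next is Collector.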